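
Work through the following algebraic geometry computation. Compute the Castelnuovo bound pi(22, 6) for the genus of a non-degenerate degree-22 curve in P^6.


Castelnuovo's bound: write d - 1 = m(r-1) + epsilon with 0 <= epsilon < r-1.
d - 1 = 22 - 1 = 21
r - 1 = 6 - 1 = 5
21 = 4*5 + 1, so m = 4, epsilon = 1
pi(d, r) = m(m-1)(r-1)/2 + m*epsilon
= 4*3*5/2 + 4*1
= 60/2 + 4
= 30 + 4 = 34

34


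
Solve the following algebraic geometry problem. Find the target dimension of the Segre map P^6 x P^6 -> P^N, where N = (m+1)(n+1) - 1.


The Segre embedding maps P^m x P^n into P^N via
all products of coordinates from each factor.
N = (m+1)(n+1) - 1
N = (6+1)(6+1) - 1
N = 7*7 - 1
N = 49 - 1 = 48

48


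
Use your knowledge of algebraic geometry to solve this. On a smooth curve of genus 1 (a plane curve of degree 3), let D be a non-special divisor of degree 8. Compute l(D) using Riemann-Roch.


First, compute the genus of a smooth plane curve of degree 3:
g = (d-1)(d-2)/2 = (3-1)(3-2)/2 = 1
For a non-special divisor D (i.e., h^1(D) = 0), Riemann-Roch gives:
l(D) = deg(D) - g + 1
Since deg(D) = 8 >= 2g - 1 = 1, D is non-special.
l(D) = 8 - 1 + 1 = 8

8


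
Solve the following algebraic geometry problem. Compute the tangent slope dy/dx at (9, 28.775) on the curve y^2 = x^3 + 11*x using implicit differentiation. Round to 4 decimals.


Using implicit differentiation of y^2 = x^3 + 11*x:
2y * dy/dx = 3x^2 + 11
dy/dx = (3x^2 + 11)/(2y)
Numerator: 3*9^2 + 11 = 254
Denominator: 2*28.775 = 57.55
dy/dx = 254/57.55 = 4.4136

4.4136


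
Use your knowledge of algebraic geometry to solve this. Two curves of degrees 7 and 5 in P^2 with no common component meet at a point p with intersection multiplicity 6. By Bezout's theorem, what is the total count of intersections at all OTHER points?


By Bezout's theorem, the total intersection number is d1 * d2.
Total = 7 * 5 = 35
Intersection multiplicity at p = 6
Remaining intersections = 35 - 6 = 29

29


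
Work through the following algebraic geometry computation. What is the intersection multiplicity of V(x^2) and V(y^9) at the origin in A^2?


The intersection multiplicity of V(x^a) and V(y^b) at the origin is:
I(O; V(x^2), V(y^9)) = dim_k(k[x,y]/(x^2, y^9))
A basis for k[x,y]/(x^2, y^9) is the set of monomials x^i * y^j
where 0 <= i < 2 and 0 <= j < 9.
The number of such monomials is 2 * 9 = 18

18


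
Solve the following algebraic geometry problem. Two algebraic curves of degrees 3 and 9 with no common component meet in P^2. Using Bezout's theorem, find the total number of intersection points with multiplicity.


Bezout's theorem states the intersection count equals the product of degrees.
Intersection count = 3 * 9 = 27

27


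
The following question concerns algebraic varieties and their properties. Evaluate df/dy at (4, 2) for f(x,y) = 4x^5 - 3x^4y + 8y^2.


df/dy = (-3)*x^4 + 2*8*y^1
At (4,2): (-3)*4^4 + 2*8*2^1
= -768 + 32
= -736

-736


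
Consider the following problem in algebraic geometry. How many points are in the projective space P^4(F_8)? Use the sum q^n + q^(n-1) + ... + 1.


P^4(F_8) has (q^(n+1) - 1)/(q - 1) points.
= 8^4 + 8^3 + 8^2 + 8^1 + 8^0
= 4096 + 512 + 64 + 8 + 1
= 4681

4681


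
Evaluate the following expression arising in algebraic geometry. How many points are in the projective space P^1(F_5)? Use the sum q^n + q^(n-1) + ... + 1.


P^1(F_5) has (q^(n+1) - 1)/(q - 1) points.
= 5^1 + 5^0
= 5 + 1
= 6

6


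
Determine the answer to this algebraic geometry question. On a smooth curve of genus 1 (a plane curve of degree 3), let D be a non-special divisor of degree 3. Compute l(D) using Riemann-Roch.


First, compute the genus of a smooth plane curve of degree 3:
g = (d-1)(d-2)/2 = (3-1)(3-2)/2 = 1
For a non-special divisor D (i.e., h^1(D) = 0), Riemann-Roch gives:
l(D) = deg(D) - g + 1
Since deg(D) = 3 >= 2g - 1 = 1, D is non-special.
l(D) = 3 - 1 + 1 = 3

3


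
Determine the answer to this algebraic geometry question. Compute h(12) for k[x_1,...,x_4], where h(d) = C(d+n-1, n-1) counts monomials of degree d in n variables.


The Hilbert function for the polynomial ring in 4 variables is:
h(d) = C(d+n-1, n-1)
h(12) = C(12+4-1, 4-1) = C(15, 3)
= 15! / (3! * 12!)
= 455

455


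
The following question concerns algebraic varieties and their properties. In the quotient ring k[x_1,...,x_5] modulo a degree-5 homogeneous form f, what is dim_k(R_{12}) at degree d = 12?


For R = k[x_1,...,x_n]/(f) with f homogeneous of degree e:
The Hilbert series is (1 - t^e)/(1 - t)^n.
So h(d) = C(d+n-1, n-1) - C(d-e+n-1, n-1) for d >= e.
With n=5, e=5, d=12:
C(12+5-1, 5-1) = C(16, 4) = 1820
C(12-5+5-1, 5-1) = C(11, 4) = 330
h(12) = 1820 - 330 = 1490

1490


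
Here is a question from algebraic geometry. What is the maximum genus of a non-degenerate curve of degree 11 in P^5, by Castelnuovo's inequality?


Castelnuovo's bound: write d - 1 = m(r-1) + epsilon with 0 <= epsilon < r-1.
d - 1 = 11 - 1 = 10
r - 1 = 5 - 1 = 4
10 = 2*4 + 2, so m = 2, epsilon = 2
pi(d, r) = m(m-1)(r-1)/2 + m*epsilon
= 2*1*4/2 + 2*2
= 8/2 + 4
= 4 + 4 = 8

8


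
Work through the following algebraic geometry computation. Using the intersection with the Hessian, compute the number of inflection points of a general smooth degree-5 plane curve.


For a general smooth plane curve C of degree d, the inflection points are
the intersection of C with its Hessian curve, which has degree 3(d-2).
By Bezout, the total intersection number is d * 3(d-2) = 5 * 9 = 45.
For a general curve every flex is ordinary, so each contributes
multiplicity 1 to C·Hess(C), and the number of distinct inflection
points is 3d(d-2).
Inflection points = 3*5*(5-2) = 3*5*3 = 45

45


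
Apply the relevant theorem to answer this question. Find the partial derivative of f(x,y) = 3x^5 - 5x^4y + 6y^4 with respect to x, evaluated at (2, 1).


df/dx = 5*3*x^4 + 4*(-5)*x^3*y
At (2,1): 5*3*2^4 + 4*(-5)*2^3*1
= 240 - 160
= 80

80


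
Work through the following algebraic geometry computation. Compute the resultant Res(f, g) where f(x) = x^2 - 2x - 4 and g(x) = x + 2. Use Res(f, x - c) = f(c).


For Res(f, x - c), we evaluate f at x = c.
f(-2) = (-2)^2 - 2*(-2) - 4
= 4 + 4 - 4
= 8 - 4 = 4
Res(f, g) = 4

4


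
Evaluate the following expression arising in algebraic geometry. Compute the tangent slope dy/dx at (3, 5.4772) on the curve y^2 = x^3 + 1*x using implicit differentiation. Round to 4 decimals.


Using implicit differentiation of y^2 = x^3 + 1*x:
2y * dy/dx = 3x^2 + 1
dy/dx = (3x^2 + 1)/(2y)
Numerator: 3*3^2 + 1 = 28
Denominator: 2*5.4772 = 10.9544
dy/dx = 28/10.9544 = 2.5561

2.5561


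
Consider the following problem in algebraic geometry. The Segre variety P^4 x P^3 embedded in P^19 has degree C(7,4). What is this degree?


The degree of the Segre variety P^4 x P^3 is C(m+n, m).
= C(7, 4)
= 35

35


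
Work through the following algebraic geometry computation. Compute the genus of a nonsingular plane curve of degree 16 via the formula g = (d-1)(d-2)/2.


Using the genus formula for smooth plane curves:
g = (d-1)(d-2)/2
g = (16-1)(16-2)/2
g = 15*14/2
g = 210/2 = 105

105


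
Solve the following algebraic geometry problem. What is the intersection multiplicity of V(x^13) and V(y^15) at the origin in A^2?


The intersection multiplicity of V(x^a) and V(y^b) at the origin is:
I(O; V(x^13), V(y^15)) = dim_k(k[x,y]/(x^13, y^15))
A basis for k[x,y]/(x^13, y^15) is the set of monomials x^i * y^j
where 0 <= i < 13 and 0 <= j < 15.
The number of such monomials is 13 * 15 = 195

195


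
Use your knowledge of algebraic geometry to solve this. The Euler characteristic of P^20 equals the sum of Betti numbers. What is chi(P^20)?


The complex projective space P^20 has one cell in each even real dimension 0, 2, ..., 40.
The cohomology groups are H^{2k}(P^20) = Z for k = 0,...,20, and 0 otherwise.
Euler characteristic = sum of Betti numbers = 1 per even-dimensional cohomology group.
chi(P^20) = 20 + 1 = 21

21


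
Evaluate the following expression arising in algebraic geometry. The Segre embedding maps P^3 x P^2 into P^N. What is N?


The Segre embedding maps P^m x P^n into P^N via
all products of coordinates from each factor.
N = (m+1)(n+1) - 1
N = (3+1)(2+1) - 1
N = 4*3 - 1
N = 12 - 1 = 11

11


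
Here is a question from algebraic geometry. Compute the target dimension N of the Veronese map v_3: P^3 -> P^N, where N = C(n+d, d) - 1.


The Veronese embedding v_d: P^n -> P^N maps each point to all
degree-d monomials in n+1 homogeneous coordinates.
N = C(n+d, d) - 1
N = C(3+3, 3) - 1
N = C(6, 3) - 1
C(6, 3) = 20
N = 20 - 1 = 19

19


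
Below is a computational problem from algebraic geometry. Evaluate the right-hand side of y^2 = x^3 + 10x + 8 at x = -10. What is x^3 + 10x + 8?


Compute x^3 + 10x + 8 at x = -10:
x^3 = (-10)^3 = -1000
10*x = 10*(-10) = -100
Sum: -1000 - 100 + 8 = -1092

-1092


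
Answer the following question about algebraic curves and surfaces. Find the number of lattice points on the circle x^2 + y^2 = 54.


Systematically check integer values of x where x^2 <= 54.
For each valid x, check if 54 - x^2 is a perfect square.
Total integer solutions found: 0

0


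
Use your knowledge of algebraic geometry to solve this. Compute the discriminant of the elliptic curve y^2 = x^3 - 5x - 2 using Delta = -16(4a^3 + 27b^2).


Compute each component:
4a^3 = 4*(-5)^3 = 4*(-125) = -500
27b^2 = 27*(-2)^2 = 27*4 = 108
4a^3 + 27b^2 = -500 + 108 = -392
Delta = -16*(-392) = 6272

6272


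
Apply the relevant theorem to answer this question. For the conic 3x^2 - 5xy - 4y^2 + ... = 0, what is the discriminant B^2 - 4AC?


The discriminant of a conic Ax^2 + Bxy + Cy^2 + ... = 0 is B^2 - 4AC.
B^2 = (-5)^2 = 25
4AC = 4*3*(-4) = -48
Discriminant = 25 + 48 = 73

73


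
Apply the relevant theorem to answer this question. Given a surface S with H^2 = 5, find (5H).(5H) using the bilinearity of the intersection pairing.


Using bilinearity of the intersection pairing on a surface S:
(aH).(bH) = ab * (H.H)
We have H^2 = 5.
D.E = (5H).(5H) = 5*5*5
= 25*5
= 125

125


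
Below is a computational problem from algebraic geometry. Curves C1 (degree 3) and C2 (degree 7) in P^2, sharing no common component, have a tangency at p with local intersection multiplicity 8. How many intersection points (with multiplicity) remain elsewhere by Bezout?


By Bezout's theorem, the total intersection number is d1 * d2.
Total = 3 * 7 = 21
Intersection multiplicity at p = 8
Remaining intersections = 21 - 8 = 13

13


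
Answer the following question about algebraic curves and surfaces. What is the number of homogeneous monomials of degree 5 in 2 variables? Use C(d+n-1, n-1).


The number of degree-5 monomials in 2 variables is C(d+n-1, n-1).
= C(5+2-1, 2-1) = C(6, 1)
= 6

6


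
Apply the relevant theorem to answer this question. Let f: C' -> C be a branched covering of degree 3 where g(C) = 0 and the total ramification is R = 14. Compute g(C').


Riemann-Hurwitz formula: 2g' - 2 = d(2g - 2) + R
Given: d = 3, g = 0, R = 14
2g' - 2 = 3*(2*0 - 2) + 14
2g' - 2 = 3*(-2) + 14
2g' - 2 = -6 + 14 = 8
2g' = 10
g' = 5

5


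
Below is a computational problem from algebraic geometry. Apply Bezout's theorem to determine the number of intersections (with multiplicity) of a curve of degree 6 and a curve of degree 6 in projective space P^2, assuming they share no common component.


Bezout's theorem states the intersection count equals the product of degrees.
Intersection count = 6 * 6 = 36

36


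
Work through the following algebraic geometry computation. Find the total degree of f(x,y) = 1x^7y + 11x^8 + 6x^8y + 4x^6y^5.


Examine each term for its total degree (sum of exponents).
  Term '1x^7y' has total degree 7+1 = 8.
  Term '11x^8' has total degree 8+0 = 8.
  Term '6x^8y' has total degree 8+1 = 9.
  Term '4x^6y^5' has total degree 6+5 = 11.
The maximum total degree among all terms is 11.

11


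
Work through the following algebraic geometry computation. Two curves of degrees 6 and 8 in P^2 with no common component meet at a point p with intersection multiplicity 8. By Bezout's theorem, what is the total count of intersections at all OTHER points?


By Bezout's theorem, the total intersection number is d1 * d2.
Total = 6 * 8 = 48
Intersection multiplicity at p = 8
Remaining intersections = 48 - 8 = 40

40


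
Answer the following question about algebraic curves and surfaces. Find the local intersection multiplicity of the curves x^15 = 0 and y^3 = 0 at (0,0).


The intersection multiplicity of V(x^a) and V(y^b) at the origin is:
I(O; V(x^15), V(y^3)) = dim_k(k[x,y]/(x^15, y^3))
A basis for k[x,y]/(x^15, y^3) is the set of monomials x^i * y^j
where 0 <= i < 15 and 0 <= j < 3.
The number of such monomials is 15 * 3 = 45

45


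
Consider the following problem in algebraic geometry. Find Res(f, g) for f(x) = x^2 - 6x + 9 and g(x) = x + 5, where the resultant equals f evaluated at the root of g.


For Res(f, x - c), we evaluate f at x = c.
f(-5) = (-5)^2 - 6*(-5) + 9
= 25 + 30 + 9
= 55 + 9 = 64
Res(f, g) = 64

64


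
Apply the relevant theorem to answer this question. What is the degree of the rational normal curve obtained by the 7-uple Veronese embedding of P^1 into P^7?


The rational normal curve in P^7 is the image of P^1 under the 7-uple Veronese.
A general hyperplane in P^7 pulls back to a degree-7 form on P^1, which has 7 zeros,
so the curve meets a general hyperplane in 7 points. Degree = 7.

7


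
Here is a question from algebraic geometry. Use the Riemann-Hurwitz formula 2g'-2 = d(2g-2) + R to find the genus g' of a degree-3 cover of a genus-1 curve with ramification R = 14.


Riemann-Hurwitz formula: 2g' - 2 = d(2g - 2) + R
Given: d = 3, g = 1, R = 14
2g' - 2 = 3*(2*1 - 2) + 14
2g' - 2 = 3*0 + 14
2g' - 2 = 0 + 14 = 14
2g' = 16
g' = 8

8


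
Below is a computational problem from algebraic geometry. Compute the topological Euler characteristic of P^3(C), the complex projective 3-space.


The complex projective space P^3 has one cell in each even real dimension 0, 2, ..., 6.
The cohomology groups are H^{2k}(P^3) = Z for k = 0,...,3, and 0 otherwise.
Euler characteristic = sum of Betti numbers = 1 per even-dimensional cohomology group.
chi(P^3) = 3 + 1 = 4

4


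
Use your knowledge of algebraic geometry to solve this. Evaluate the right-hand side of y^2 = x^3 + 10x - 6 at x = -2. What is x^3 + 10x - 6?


Compute x^3 + 10x - 6 at x = -2:
x^3 = (-2)^3 = -8
10*x = 10*(-2) = -20
Sum: -8 - 20 - 6 = -34

-34


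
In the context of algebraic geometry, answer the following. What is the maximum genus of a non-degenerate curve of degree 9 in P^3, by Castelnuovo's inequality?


Castelnuovo's bound: write d - 1 = m(r-1) + epsilon with 0 <= epsilon < r-1.
d - 1 = 9 - 1 = 8
r - 1 = 3 - 1 = 2
8 = 4*2 + 0, so m = 4, epsilon = 0
pi(d, r) = m(m-1)(r-1)/2 + m*epsilon
= 4*3*2/2 + 4*0
= 24/2 + 0
= 12 + 0 = 12

12


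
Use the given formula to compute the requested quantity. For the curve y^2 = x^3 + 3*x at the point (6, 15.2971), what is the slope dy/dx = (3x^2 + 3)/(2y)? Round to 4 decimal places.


Using implicit differentiation of y^2 = x^3 + 3*x:
2y * dy/dx = 3x^2 + 3
dy/dx = (3x^2 + 3)/(2y)
Numerator: 3*6^2 + 3 = 111
Denominator: 2*15.2971 = 30.5942
dy/dx = 111/30.5942 = 3.6281

3.6281


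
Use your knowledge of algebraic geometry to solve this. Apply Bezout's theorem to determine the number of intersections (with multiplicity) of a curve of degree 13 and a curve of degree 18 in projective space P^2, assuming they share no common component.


Bezout's theorem states the intersection count equals the product of degrees.
Intersection count = 13 * 18 = 234

234


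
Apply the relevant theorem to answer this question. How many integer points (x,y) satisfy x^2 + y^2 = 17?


Systematically check integer values of x where x^2 <= 17.
For each valid x, check if 17 - x^2 is a perfect square.
x=1: 17 - 1 = 16, sqrt = 4 (valid)
x=4: 17 - 16 = 1, sqrt = 1 (valid)
Total integer solutions found: 8

8


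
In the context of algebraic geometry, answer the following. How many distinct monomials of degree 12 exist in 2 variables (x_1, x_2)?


The number of degree-12 monomials in 2 variables is C(d+n-1, n-1).
= C(12+2-1, 2-1) = C(13, 1)
= 13

13


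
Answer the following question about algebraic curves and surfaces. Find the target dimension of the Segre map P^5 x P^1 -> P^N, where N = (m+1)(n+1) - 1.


The Segre embedding maps P^m x P^n into P^N via
all products of coordinates from each factor.
N = (m+1)(n+1) - 1
N = (5+1)(1+1) - 1
N = 6*2 - 1
N = 12 - 1 = 11

11


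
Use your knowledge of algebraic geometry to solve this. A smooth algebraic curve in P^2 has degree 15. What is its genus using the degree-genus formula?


Using the genus formula for smooth plane curves:
g = (d-1)(d-2)/2
g = (15-1)(15-2)/2
g = 14*13/2
g = 182/2 = 91

91


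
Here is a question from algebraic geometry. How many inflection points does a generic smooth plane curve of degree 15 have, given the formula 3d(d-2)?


For a general smooth plane curve C of degree d, the inflection points are
the intersection of C with its Hessian curve, which has degree 3(d-2).
By Bezout, the total intersection number is d * 3(d-2) = 15 * 39 = 585.
For a general curve every flex is ordinary, so each contributes
multiplicity 1 to C·Hess(C), and the number of distinct inflection
points is 3d(d-2).
Inflection points = 3*15*(15-2) = 3*15*13 = 585

585


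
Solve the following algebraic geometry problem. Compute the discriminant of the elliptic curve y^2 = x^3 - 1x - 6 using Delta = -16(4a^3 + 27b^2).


Compute each component:
4a^3 = 4*(-1)^3 = 4*(-1) = -4
27b^2 = 27*(-6)^2 = 27*36 = 972
4a^3 + 27b^2 = -4 + 972 = 968
Delta = -16*968 = -15488

-15488


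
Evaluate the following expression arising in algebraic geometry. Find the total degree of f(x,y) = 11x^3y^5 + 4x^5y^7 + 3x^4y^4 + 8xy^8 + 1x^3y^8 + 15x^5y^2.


Examine each term for its total degree (sum of exponents).
  Term '11x^3y^5' has total degree 3+5 = 8.
  Term '4x^5y^7' has total degree 5+7 = 12.
  Term '3x^4y^4' has total degree 4+4 = 8.
  Term '8xy^8' has total degree 1+8 = 9.
  Term '1x^3y^8' has total degree 3+8 = 11.
  Term '15x^5y^2' has total degree 5+2 = 7.
The maximum total degree among all terms is 12.

12


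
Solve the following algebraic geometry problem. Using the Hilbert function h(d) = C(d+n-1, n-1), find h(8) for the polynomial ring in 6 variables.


The Hilbert function for the polynomial ring in 6 variables is:
h(d) = C(d+n-1, n-1)
h(8) = C(8+6-1, 6-1) = C(13, 5)
= 13! / (5! * 8!)
= 1287

1287


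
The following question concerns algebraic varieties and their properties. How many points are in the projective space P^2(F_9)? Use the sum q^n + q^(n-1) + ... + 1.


P^2(F_9) has (q^(n+1) - 1)/(q - 1) points.
= 9^2 + 9^1 + 9^0
= 81 + 9 + 1
= 91

91


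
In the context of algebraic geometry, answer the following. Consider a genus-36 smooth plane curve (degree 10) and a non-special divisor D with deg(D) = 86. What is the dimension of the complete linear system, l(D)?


First, compute the genus of a smooth plane curve of degree 10:
g = (d-1)(d-2)/2 = (10-1)(10-2)/2 = 36
For a non-special divisor D (i.e., h^1(D) = 0), Riemann-Roch gives:
l(D) = deg(D) - g + 1
Since deg(D) = 86 >= 2g - 1 = 71, D is non-special.
l(D) = 86 - 36 + 1 = 51

51


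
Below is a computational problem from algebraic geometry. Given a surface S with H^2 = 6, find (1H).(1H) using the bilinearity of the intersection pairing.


Using bilinearity of the intersection pairing on a surface S:
(aH).(bH) = ab * (H.H)
We have H^2 = 6.
D.E = (1H).(1H) = 1*1*6
= 1*6
= 6

6


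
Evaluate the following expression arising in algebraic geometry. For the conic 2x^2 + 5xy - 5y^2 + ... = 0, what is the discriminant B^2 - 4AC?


The discriminant of a conic Ax^2 + Bxy + Cy^2 + ... = 0 is B^2 - 4AC.
B^2 = 5^2 = 25
4AC = 4*2*(-5) = -40
Discriminant = 25 + 40 = 65

65


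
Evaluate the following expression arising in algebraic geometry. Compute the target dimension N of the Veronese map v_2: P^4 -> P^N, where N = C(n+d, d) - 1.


The Veronese embedding v_d: P^n -> P^N maps each point to all
degree-d monomials in n+1 homogeneous coordinates.
N = C(n+d, d) - 1
N = C(4+2, 2) - 1
N = C(6, 2) - 1
C(6, 2) = 15
N = 15 - 1 = 14

14


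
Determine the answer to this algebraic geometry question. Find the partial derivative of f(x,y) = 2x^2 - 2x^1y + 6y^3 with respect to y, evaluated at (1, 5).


df/dy = (-2)*x^1 + 3*6*y^2
At (1,5): (-2)*1^1 + 3*6*5^2
= -2 + 450
= 448

448


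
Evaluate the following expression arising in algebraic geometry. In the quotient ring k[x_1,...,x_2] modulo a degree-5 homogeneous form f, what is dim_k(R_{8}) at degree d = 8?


For R = k[x_1,...,x_n]/(f) with f homogeneous of degree e:
The Hilbert series is (1 - t^e)/(1 - t)^n.
So h(d) = C(d+n-1, n-1) - C(d-e+n-1, n-1) for d >= e.
With n=2, e=5, d=8:
C(8+2-1, 2-1) = C(9, 1) = 9
C(8-5+2-1, 2-1) = C(4, 1) = 4
h(8) = 9 - 4 = 5

5


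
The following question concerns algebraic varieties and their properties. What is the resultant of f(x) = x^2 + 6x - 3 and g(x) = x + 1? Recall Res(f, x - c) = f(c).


For Res(f, x - c), we evaluate f at x = c.
f(-1) = (-1)^2 + 6*(-1) - 3
= 1 - 6 - 3
= -5 - 3 = -8
Res(f, g) = -8

-8


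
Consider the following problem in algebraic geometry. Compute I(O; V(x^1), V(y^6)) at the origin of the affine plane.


The intersection multiplicity of V(x^a) and V(y^b) at the origin is:
I(O; V(x^1), V(y^6)) = dim_k(k[x,y]/(x^1, y^6))
A basis for k[x,y]/(x^1, y^6) is the set of monomials x^i * y^j
where 0 <= i < 1 and 0 <= j < 6.
The number of such monomials is 1 * 6 = 6

6


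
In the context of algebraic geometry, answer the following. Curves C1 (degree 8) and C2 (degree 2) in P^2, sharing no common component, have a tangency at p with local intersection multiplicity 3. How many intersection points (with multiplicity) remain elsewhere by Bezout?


By Bezout's theorem, the total intersection number is d1 * d2.
Total = 8 * 2 = 16
Intersection multiplicity at p = 3
Remaining intersections = 16 - 3 = 13

13


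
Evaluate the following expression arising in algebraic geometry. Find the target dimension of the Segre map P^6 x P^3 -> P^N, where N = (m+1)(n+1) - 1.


The Segre embedding maps P^m x P^n into P^N via
all products of coordinates from each factor.
N = (m+1)(n+1) - 1
N = (6+1)(3+1) - 1
N = 7*4 - 1
N = 28 - 1 = 27

27


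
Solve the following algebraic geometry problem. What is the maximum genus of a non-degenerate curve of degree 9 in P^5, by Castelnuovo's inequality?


Castelnuovo's bound: write d - 1 = m(r-1) + epsilon with 0 <= epsilon < r-1.
d - 1 = 9 - 1 = 8
r - 1 = 5 - 1 = 4
8 = 2*4 + 0, so m = 2, epsilon = 0
pi(d, r) = m(m-1)(r-1)/2 + m*epsilon
= 2*1*4/2 + 2*0
= 8/2 + 0
= 4 + 0 = 4

4


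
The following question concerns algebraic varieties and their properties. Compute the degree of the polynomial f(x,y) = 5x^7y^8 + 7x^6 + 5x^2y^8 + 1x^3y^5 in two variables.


Examine each term for its total degree (sum of exponents).
  Term '5x^7y^8' has total degree 7+8 = 15.
  Term '7x^6' has total degree 6+0 = 6.
  Term '5x^2y^8' has total degree 2+8 = 10.
  Term '1x^3y^5' has total degree 3+5 = 8.
The maximum total degree among all terms is 15.

15


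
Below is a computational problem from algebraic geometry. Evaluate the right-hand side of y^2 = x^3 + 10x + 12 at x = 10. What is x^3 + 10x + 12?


Compute x^3 + 10x + 12 at x = 10:
x^3 = 10^3 = 1000
10*x = 10*10 = 100
Sum: 1000 + 100 + 12 = 1112

1112


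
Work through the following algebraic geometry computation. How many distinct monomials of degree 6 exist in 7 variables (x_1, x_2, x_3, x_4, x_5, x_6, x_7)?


The number of degree-6 monomials in 7 variables is C(d+n-1, n-1).
= C(6+7-1, 7-1) = C(12, 6)
= 924

924


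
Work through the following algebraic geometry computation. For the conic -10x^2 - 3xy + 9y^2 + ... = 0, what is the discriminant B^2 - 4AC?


The discriminant of a conic Ax^2 + Bxy + Cy^2 + ... = 0 is B^2 - 4AC.
B^2 = (-3)^2 = 9
4AC = 4*(-10)*9 = -360
Discriminant = 9 + 360 = 369

369


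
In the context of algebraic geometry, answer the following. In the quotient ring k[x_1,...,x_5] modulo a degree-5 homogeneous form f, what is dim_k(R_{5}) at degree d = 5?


For R = k[x_1,...,x_n]/(f) with f homogeneous of degree e:
The Hilbert series is (1 - t^e)/(1 - t)^n.
So h(d) = C(d+n-1, n-1) - C(d-e+n-1, n-1) for d >= e.
With n=5, e=5, d=5:
C(5+5-1, 5-1) = C(9, 4) = 126
C(5-5+5-1, 5-1) = C(4, 4) = 1
h(5) = 126 - 1 = 125

125


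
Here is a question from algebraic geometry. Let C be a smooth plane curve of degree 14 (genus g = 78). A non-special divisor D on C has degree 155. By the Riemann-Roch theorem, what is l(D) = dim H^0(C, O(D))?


First, compute the genus of a smooth plane curve of degree 14:
g = (d-1)(d-2)/2 = (14-1)(14-2)/2 = 78
For a non-special divisor D (i.e., h^1(D) = 0), Riemann-Roch gives:
l(D) = deg(D) - g + 1
Since deg(D) = 155 >= 2g - 1 = 155, D is non-special.
l(D) = 155 - 78 + 1 = 78

78


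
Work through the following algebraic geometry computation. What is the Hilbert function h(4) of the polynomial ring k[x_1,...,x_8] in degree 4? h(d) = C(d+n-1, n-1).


The Hilbert function for the polynomial ring in 8 variables is:
h(d) = C(d+n-1, n-1)
h(4) = C(4+8-1, 8-1) = C(11, 7)
= 11! / (7! * 4!)
= 330

330


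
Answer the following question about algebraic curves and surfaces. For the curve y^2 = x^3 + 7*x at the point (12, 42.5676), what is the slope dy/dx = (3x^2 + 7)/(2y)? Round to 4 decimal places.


Using implicit differentiation of y^2 = x^3 + 7*x:
2y * dy/dx = 3x^2 + 7
dy/dx = (3x^2 + 7)/(2y)
Numerator: 3*12^2 + 7 = 439
Denominator: 2*42.5676 = 85.1352
dy/dx = 439/85.1352 = 5.1565

5.1565


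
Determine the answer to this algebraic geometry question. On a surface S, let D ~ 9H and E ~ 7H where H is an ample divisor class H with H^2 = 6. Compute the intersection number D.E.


Using bilinearity of the intersection pairing on a surface S:
(aH).(bH) = ab * (H.H)
We have H^2 = 6.
D.E = (9H).(7H) = 9*7*6
= 63*6
= 378

378


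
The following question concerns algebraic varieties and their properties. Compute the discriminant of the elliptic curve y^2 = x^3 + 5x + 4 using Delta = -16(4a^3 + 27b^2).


Compute each component:
4a^3 = 4*5^3 = 4*125 = 500
27b^2 = 27*4^2 = 27*16 = 432
4a^3 + 27b^2 = 500 + 432 = 932
Delta = -16*932 = -14912

-14912


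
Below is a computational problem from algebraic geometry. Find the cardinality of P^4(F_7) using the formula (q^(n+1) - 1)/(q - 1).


P^4(F_7) has (q^(n+1) - 1)/(q - 1) points.
= 7^4 + 7^3 + 7^2 + 7^1 + 7^0
= 2401 + 343 + 49 + 7 + 1
= 2801

2801


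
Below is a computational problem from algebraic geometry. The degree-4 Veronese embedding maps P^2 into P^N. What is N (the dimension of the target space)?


The Veronese embedding v_d: P^n -> P^N maps each point to all
degree-d monomials in n+1 homogeneous coordinates.
N = C(n+d, d) - 1
N = C(2+4, 4) - 1
N = C(6, 4) - 1
C(6, 4) = 15
N = 15 - 1 = 14

14


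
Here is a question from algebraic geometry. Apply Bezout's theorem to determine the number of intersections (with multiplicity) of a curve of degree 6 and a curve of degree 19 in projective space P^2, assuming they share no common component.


Bezout's theorem states the intersection count equals the product of degrees.
Intersection count = 6 * 19 = 114

114


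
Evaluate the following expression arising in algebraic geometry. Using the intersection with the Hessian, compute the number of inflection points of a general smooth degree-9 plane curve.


For a general smooth plane curve C of degree d, the inflection points are
the intersection of C with its Hessian curve, which has degree 3(d-2).
By Bezout, the total intersection number is d * 3(d-2) = 9 * 21 = 189.
For a general curve every flex is ordinary, so each contributes
multiplicity 1 to C·Hess(C), and the number of distinct inflection
points is 3d(d-2).
Inflection points = 3*9*(9-2) = 3*9*7 = 189

189


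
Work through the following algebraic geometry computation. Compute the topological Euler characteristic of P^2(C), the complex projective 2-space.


The complex projective space P^2 has one cell in each even real dimension 0, 2, ..., 4.
The cohomology groups are H^{2k}(P^2) = Z for k = 0,...,2, and 0 otherwise.
Euler characteristic = sum of Betti numbers = 1 per even-dimensional cohomology group.
chi(P^2) = 2 + 1 = 3

3


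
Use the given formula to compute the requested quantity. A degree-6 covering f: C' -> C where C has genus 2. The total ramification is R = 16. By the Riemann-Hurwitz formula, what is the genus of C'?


Riemann-Hurwitz formula: 2g' - 2 = d(2g - 2) + R
Given: d = 6, g = 2, R = 16
2g' - 2 = 6*(2*2 - 2) + 16
2g' - 2 = 6*2 + 16
2g' - 2 = 12 + 16 = 28
2g' = 30
g' = 15

15


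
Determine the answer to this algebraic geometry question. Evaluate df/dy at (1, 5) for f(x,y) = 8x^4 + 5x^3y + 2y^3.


df/dy = 5*x^3 + 3*2*y^2
At (1,5): 5*1^3 + 3*2*5^2
= 5 + 150
= 155

155


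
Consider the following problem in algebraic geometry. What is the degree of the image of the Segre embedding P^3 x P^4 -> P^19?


The degree of the Segre variety P^3 x P^4 is C(m+n, m).
= C(7, 3)
= 35

35


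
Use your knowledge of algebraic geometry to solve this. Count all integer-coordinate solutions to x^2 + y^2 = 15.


Systematically check integer values of x where x^2 <= 15.
For each valid x, check if 15 - x^2 is a perfect square.
Total integer solutions found: 0

0


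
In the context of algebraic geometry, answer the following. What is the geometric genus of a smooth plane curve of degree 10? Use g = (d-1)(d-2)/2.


Using the genus formula for smooth plane curves:
g = (d-1)(d-2)/2
g = (10-1)(10-2)/2
g = 9*8/2
g = 72/2 = 36

36


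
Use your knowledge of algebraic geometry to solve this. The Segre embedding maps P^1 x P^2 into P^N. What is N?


The Segre embedding maps P^m x P^n into P^N via
all products of coordinates from each factor.
N = (m+1)(n+1) - 1
N = (1+1)(2+1) - 1
N = 2*3 - 1
N = 6 - 1 = 5

5


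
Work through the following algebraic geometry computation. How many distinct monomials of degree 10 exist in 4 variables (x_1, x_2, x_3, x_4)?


The number of degree-10 monomials in 4 variables is C(d+n-1, n-1).
= C(10+4-1, 4-1) = C(13, 3)
= 286

286


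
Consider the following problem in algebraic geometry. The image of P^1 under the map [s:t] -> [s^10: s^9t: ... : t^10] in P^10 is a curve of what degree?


The rational normal curve in P^10 is the image of P^1 under the 10-uple Veronese.
A general hyperplane in P^10 pulls back to a degree-10 form on P^1, which has 10 zeros,
so the curve meets a general hyperplane in 10 points. Degree = 10.

10


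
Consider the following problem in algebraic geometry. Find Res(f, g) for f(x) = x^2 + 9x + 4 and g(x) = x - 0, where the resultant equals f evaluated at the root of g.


For Res(f, x - c), we evaluate f at x = c.
f(0) = 0^2 + 9*0 + 4
= 0 + 0 + 4
= 0 + 4 = 4
Res(f, g) = 4

4


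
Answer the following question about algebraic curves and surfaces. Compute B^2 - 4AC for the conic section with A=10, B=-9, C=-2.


The discriminant of a conic Ax^2 + Bxy + Cy^2 + ... = 0 is B^2 - 4AC.
B^2 = (-9)^2 = 81
4AC = 4*10*(-2) = -80
Discriminant = 81 + 80 = 161

161


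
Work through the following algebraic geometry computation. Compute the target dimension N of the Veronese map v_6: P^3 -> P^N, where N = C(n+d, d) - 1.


The Veronese embedding v_d: P^n -> P^N maps each point to all
degree-d monomials in n+1 homogeneous coordinates.
N = C(n+d, d) - 1
N = C(3+6, 6) - 1
N = C(9, 6) - 1
C(9, 6) = 84
N = 84 - 1 = 83

83


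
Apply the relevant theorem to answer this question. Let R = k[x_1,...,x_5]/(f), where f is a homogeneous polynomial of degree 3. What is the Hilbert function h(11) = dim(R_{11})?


For R = k[x_1,...,x_n]/(f) with f homogeneous of degree e:
The Hilbert series is (1 - t^e)/(1 - t)^n.
So h(d) = C(d+n-1, n-1) - C(d-e+n-1, n-1) for d >= e.
With n=5, e=3, d=11:
C(11+5-1, 5-1) = C(15, 4) = 1365
C(11-3+5-1, 5-1) = C(12, 4) = 495
h(11) = 1365 - 495 = 870

870


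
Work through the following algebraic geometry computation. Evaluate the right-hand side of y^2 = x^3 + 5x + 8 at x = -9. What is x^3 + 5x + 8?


Compute x^3 + 5x + 8 at x = -9:
x^3 = (-9)^3 = -729
5*x = 5*(-9) = -45
Sum: -729 - 45 + 8 = -766

-766


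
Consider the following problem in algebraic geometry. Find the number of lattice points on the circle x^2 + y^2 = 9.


Systematically check integer values of x where x^2 <= 9.
For each valid x, check if 9 - x^2 is a perfect square.
x=0: 9 - 0 = 9, sqrt = 3 (valid)
x=3: 9 - 9 = 0, sqrt = 0 (valid)
Total integer solutions found: 4

4


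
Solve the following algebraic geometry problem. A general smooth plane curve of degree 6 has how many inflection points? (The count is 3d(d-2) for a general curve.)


For a general smooth plane curve C of degree d, the inflection points are
the intersection of C with its Hessian curve, which has degree 3(d-2).
By Bezout, the total intersection number is d * 3(d-2) = 6 * 12 = 72.
For a general curve every flex is ordinary, so each contributes
multiplicity 1 to C·Hess(C), and the number of distinct inflection
points is 3d(d-2).
Inflection points = 3*6*(6-2) = 3*6*4 = 72

72


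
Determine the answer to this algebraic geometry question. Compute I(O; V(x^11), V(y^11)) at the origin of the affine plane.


The intersection multiplicity of V(x^a) and V(y^b) at the origin is:
I(O; V(x^11), V(y^11)) = dim_k(k[x,y]/(x^11, y^11))
A basis for k[x,y]/(x^11, y^11) is the set of monomials x^i * y^j
where 0 <= i < 11 and 0 <= j < 11.
The number of such monomials is 11 * 11 = 121

121


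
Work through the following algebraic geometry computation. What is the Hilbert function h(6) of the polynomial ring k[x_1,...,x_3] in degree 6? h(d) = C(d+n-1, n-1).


The Hilbert function for the polynomial ring in 3 variables is:
h(d) = C(d+n-1, n-1)
h(6) = C(6+3-1, 3-1) = C(8, 2)
= 8! / (2! * 6!)
= 28

28


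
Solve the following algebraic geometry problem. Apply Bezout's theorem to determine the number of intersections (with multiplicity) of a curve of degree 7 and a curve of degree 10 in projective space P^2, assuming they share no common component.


Bezout's theorem states the intersection count equals the product of degrees.
Intersection count = 7 * 10 = 70

70


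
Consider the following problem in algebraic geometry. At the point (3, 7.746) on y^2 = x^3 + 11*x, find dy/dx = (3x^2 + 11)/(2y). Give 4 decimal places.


Using implicit differentiation of y^2 = x^3 + 11*x:
2y * dy/dx = 3x^2 + 11
dy/dx = (3x^2 + 11)/(2y)
Numerator: 3*3^2 + 11 = 38
Denominator: 2*7.746 = 15.492
dy/dx = 38/15.492 = 2.4529

2.4529


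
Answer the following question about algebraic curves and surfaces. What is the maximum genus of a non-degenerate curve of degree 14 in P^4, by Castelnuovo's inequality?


Castelnuovo's bound: write d - 1 = m(r-1) + epsilon with 0 <= epsilon < r-1.
d - 1 = 14 - 1 = 13
r - 1 = 4 - 1 = 3
13 = 4*3 + 1, so m = 4, epsilon = 1
pi(d, r) = m(m-1)(r-1)/2 + m*epsilon
= 4*3*3/2 + 4*1
= 36/2 + 4
= 18 + 4 = 22

22


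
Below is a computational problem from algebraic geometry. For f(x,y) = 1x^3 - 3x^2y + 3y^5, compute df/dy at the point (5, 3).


df/dy = (-3)*x^2 + 5*3*y^4
At (5,3): (-3)*5^2 + 5*3*3^4
= -75 + 1215
= 1140

1140


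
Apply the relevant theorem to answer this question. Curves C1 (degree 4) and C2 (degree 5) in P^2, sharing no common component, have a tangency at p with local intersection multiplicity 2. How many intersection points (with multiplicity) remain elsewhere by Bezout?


By Bezout's theorem, the total intersection number is d1 * d2.
Total = 4 * 5 = 20
Intersection multiplicity at p = 2
Remaining intersections = 20 - 2 = 18

18


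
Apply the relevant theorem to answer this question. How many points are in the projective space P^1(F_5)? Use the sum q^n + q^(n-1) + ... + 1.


P^1(F_5) has (q^(n+1) - 1)/(q - 1) points.
= 5^1 + 5^0
= 5 + 1
= 6

6


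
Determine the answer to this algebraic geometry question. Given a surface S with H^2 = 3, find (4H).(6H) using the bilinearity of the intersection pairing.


Using bilinearity of the intersection pairing on a surface S:
(aH).(bH) = ab * (H.H)
We have H^2 = 3.
D.E = (4H).(6H) = 4*6*3
= 24*3
= 72

72


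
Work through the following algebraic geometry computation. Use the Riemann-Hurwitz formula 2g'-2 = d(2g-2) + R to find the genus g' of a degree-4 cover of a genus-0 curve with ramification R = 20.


Riemann-Hurwitz formula: 2g' - 2 = d(2g - 2) + R
Given: d = 4, g = 0, R = 20
2g' - 2 = 4*(2*0 - 2) + 20
2g' - 2 = 4*(-2) + 20
2g' - 2 = -8 + 20 = 12
2g' = 14
g' = 7

7


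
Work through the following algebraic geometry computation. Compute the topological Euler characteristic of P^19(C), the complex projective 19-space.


The complex projective space P^19 has one cell in each even real dimension 0, 2, ..., 38.
The cohomology groups are H^{2k}(P^19) = Z for k = 0,...,19, and 0 otherwise.
Euler characteristic = sum of Betti numbers = 1 per even-dimensional cohomology group.
chi(P^19) = 19 + 1 = 20

20


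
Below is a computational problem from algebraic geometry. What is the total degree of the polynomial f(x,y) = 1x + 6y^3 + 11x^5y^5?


Examine each term for its total degree (sum of exponents).
  Term '1x' has total degree 1+0 = 1.
  Term '6y^3' has total degree 0+3 = 3.
  Term '11x^5y^5' has total degree 5+5 = 10.
The maximum total degree among all terms is 10.

10


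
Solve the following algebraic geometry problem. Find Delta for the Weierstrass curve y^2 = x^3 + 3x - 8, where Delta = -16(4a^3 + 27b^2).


Compute each component:
4a^3 = 4*3^3 = 4*27 = 108
27b^2 = 27*(-8)^2 = 27*64 = 1728
4a^3 + 27b^2 = 108 + 1728 = 1836
Delta = -16*1836 = -29376

-29376


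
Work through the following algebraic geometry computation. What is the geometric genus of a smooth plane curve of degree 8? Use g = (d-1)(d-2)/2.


Using the genus formula for smooth plane curves:
g = (d-1)(d-2)/2
g = (8-1)(8-2)/2
g = 7*6/2
g = 42/2 = 21

21


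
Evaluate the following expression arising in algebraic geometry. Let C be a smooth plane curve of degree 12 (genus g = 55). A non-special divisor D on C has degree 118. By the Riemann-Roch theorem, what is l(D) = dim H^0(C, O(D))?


First, compute the genus of a smooth plane curve of degree 12:
g = (d-1)(d-2)/2 = (12-1)(12-2)/2 = 55
For a non-special divisor D (i.e., h^1(D) = 0), Riemann-Roch gives:
l(D) = deg(D) - g + 1
Since deg(D) = 118 >= 2g - 1 = 109, D is non-special.
l(D) = 118 - 55 + 1 = 64

64


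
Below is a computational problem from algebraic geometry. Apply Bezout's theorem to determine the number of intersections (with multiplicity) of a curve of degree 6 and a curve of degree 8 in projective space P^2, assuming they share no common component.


Bezout's theorem states the intersection count equals the product of degrees.
Intersection count = 6 * 8 = 48

48


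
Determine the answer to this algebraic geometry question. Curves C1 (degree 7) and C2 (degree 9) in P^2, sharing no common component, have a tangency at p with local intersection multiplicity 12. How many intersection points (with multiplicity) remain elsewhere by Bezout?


By Bezout's theorem, the total intersection number is d1 * d2.
Total = 7 * 9 = 63
Intersection multiplicity at p = 12
Remaining intersections = 63 - 12 = 51

51


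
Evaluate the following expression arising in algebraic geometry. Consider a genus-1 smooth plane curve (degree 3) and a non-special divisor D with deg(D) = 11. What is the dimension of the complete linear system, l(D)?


First, compute the genus of a smooth plane curve of degree 3:
g = (d-1)(d-2)/2 = (3-1)(3-2)/2 = 1
For a non-special divisor D (i.e., h^1(D) = 0), Riemann-Roch gives:
l(D) = deg(D) - g + 1
Since deg(D) = 11 >= 2g - 1 = 1, D is non-special.
l(D) = 11 - 1 + 1 = 11

11
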